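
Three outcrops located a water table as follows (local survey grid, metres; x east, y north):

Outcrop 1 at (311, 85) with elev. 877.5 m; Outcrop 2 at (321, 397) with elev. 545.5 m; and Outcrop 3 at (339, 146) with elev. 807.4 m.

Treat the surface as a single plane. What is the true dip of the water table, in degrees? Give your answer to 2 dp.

Two edge vectors: Outcrop 1→Outcrop 2 = (10, 312, -332), Outcrop 1→Outcrop 3 = (28, 61, -70.1).
Normal n = (Outcrop 1→Outcrop 2) × (Outcrop 1→Outcrop 3) = (-1619.2, -8595, -8126).
So ∂z/∂x = −n_x/n_z = −0.19926 and ∂z/∂y = −n_y/n_z = −1.05772.
Gradient magnitude |∇z| = √(a² + b²) = √(0.03971 + 1.11876) = 1.07632.
True dip = arctan(1.07632) = 47.11°, dipping toward N (azimuth ≈ 011°).

47.11°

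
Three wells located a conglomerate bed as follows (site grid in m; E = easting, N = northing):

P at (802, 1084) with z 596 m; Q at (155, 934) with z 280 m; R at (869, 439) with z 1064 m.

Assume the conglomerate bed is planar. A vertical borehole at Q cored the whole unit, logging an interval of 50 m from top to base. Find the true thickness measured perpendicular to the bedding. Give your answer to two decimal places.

Two edge vectors: P→Q = (-647, -150, -316), P→R = (67, -645, 468).
Normal n = (P→Q) × (P→R) = (-274020, 281624, 427365).
So ∂z/∂E = −n_x/n_z = 0.64118 and ∂z/∂N = −n_y/n_z = −0.65898.
|∇z| = √(a²+b²) = 0.91944, so dip δ = arctan(0.91944) = 42.60°.
True thickness = vertical thickness × cos δ = 50 × cos 42.60° = 36.81 m.

36.81 m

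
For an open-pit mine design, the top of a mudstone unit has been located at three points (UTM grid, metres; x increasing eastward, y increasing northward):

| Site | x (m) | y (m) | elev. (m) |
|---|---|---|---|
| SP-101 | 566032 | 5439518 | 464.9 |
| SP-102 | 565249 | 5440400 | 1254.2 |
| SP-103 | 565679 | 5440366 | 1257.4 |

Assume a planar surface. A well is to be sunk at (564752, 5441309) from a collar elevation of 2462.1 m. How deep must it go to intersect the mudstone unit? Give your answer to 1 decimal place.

Let the plane be z = a·x + b·y + c.
SP-102−SP-101: −783a + 882b = 789.3;  SP-103−SP-101: −353a + 848b = 792.5.
Solving gives a = 0.084104946, b = 0.969562554.
Then c = 464.9 − a·566032 − b·5439518 = −5321094.16.
At (564752, 5441309): z_contact = 47498.44 + 5275689.45 − 5321094.16 = 2093.73 m.
Depth below ground = 2462.1 − 2093.73 = 368.4 m.

368.4 m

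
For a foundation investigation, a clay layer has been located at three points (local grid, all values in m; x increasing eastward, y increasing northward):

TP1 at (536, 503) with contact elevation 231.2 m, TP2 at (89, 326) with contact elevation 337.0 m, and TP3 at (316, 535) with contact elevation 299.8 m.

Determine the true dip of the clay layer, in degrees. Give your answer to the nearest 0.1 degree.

17.9°

Let the plane be z = a·x + b·y + c.
TP2−TP1: −447a − 177b = 105.8;  TP3−TP1: −220a + 32b = 68.6.
Solving gives a = −0.29163, b = 0.13876.
Gradient magnitude |∇z| = √(a² + b²) = √(0.08505 + 0.01925) = 0.32296.
True dip = arctan(0.32296) = 17.9°, dipping toward ESE (azimuth ≈ 115°).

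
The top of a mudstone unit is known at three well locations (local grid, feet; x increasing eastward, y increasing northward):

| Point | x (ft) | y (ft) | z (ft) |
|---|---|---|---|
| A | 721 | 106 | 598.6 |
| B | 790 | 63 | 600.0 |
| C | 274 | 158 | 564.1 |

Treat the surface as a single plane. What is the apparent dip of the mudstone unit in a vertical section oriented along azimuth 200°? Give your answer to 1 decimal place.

Let the plane be z = a·x + b·y + c.
B−A: 69a − 43b = 1.4;  C−A: −447a + 52b = −34.5.
Solving gives a = 0.09024, b = 0.11224.
Unit vector along 200° is (sin 200°, cos 200°) = (-0.3420, -0.9397).
Slope in that direction = a·(-0.3420) + b·(-0.9397) = −0.13634.
Apparent dip = arctan|0.13634| = 7.8° (true dip is 8.2°, so apparent ≤ true as expected).

7.8°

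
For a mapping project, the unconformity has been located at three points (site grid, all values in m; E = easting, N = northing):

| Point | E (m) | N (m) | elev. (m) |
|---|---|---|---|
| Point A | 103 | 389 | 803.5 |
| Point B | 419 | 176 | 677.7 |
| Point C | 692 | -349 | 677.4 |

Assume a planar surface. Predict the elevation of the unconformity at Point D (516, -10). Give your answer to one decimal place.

Let the plane be z = a·E + b·N + c.
Point B−Point A: 316a − 213b = −125.8;  Point C−Point A: 589a − 738b = −126.1.
Solving gives a = −0.61235, b = −0.31785.
Then c = 803.5 − a·103 − b·389 = 990.22.
At (516, -10): z = −316.0 + 3.2 + 990.22 = 677.4 m.

677.4 m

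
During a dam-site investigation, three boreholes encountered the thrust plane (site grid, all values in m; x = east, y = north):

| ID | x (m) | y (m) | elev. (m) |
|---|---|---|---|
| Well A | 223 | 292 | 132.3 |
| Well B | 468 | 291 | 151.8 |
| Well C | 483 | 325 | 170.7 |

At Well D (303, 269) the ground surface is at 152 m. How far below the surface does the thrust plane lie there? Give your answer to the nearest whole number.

25 m

Two edge vectors: Well A→Well B = (245, -1, 19.5), Well A→Well C = (260, 33, 38.4).
Normal n = (Well A→Well B) × (Well A→Well C) = (-681.9, -4338, 8345).
So ∂z/∂x = −n_x/n_z = 0.08171 and ∂z/∂y = −n_y/n_z = 0.51983.
Intercept c from Well A: 132.3 − 18.22 − 151.79 = −37.71.
At (303, 269): z_contact = 24.8 + 139.8 − 37.71 = 126.9 m.
Depth below ground = 152 − 126.9 = 25 m.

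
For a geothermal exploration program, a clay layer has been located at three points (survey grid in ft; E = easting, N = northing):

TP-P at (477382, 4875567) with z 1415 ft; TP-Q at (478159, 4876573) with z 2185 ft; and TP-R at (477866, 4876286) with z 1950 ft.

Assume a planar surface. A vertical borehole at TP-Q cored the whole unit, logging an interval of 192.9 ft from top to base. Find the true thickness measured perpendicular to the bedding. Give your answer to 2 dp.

162.71 ft

Let the plane be z = a·E + b·N + c.
TP-Q−TP-P: 777a + 1006b = 770;  TP-R−TP-P: 484a + 719b = 535.
Solving gives a = 0.21489, b = 0.59944.
|∇z| = √(a²+b²) = 0.63679, so dip δ = arctan(0.63679) = 32.49°.
True thickness = vertical thickness × cos δ = 192.9 × cos 32.49° = 162.71 ft.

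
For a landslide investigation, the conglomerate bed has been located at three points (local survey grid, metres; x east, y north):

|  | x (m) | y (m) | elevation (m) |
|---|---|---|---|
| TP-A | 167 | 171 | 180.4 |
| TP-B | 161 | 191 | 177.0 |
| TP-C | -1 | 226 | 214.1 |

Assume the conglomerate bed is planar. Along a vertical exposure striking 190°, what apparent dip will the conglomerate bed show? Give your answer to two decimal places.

Two edge vectors: TP-A→TP-B = (-6, 20, -3.4), TP-A→TP-C = (-168, 55, 33.7).
Normal n = (TP-A→TP-B) × (TP-A→TP-C) = (861, 773.4, 3030).
So ∂z/∂x = −n_x/n_z = −0.28416 and ∂z/∂y = −n_y/n_z = −0.25525.
Unit vector along 190° is (sin 190°, cos 190°) = (-0.1736, -0.9848).
Slope in that direction = a·(-0.1736) + b·(-0.9848) = 0.30071.
Apparent dip = arctan|0.30071| = 16.74° (true dip is 20.9°, so apparent ≤ true as expected).

16.74°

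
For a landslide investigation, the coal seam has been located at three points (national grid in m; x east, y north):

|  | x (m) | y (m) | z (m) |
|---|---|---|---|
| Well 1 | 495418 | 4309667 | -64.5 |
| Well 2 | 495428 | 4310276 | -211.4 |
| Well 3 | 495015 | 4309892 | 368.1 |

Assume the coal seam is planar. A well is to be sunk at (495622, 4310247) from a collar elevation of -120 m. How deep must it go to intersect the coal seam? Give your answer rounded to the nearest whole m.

317 m

Two edge vectors: Well 1→Well 2 = (10, 609, -146.9), Well 1→Well 3 = (-403, 225, 432.6).
Normal n = (Well 1→Well 2) × (Well 1→Well 3) = (296505.9, 54874.7, 247677).
So ∂z/∂x = −n_x/n_z = −1.19714749 and ∂z/∂y = −n_y/n_z = −0.22155751.
Intercept c from Well 1: -64.5 + 593088.42 + 954839.10 = 1547863.02.
At (495622, 4310247): z_contact = −593332.6 − 954967.6 + 1547863.02 = -437.2 m.
Depth below ground = -120 − (-437.2) = 317 m.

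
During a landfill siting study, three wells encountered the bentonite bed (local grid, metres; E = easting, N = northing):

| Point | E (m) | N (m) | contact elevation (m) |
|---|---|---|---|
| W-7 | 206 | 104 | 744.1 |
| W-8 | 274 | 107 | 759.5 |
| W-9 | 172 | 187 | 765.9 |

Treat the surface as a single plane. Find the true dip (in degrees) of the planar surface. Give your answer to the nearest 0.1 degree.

Two edge vectors: W-7→W-8 = (68, 3, 15.4), W-7→W-9 = (-34, 83, 21.8).
Normal n = (W-7→W-8) × (W-7→W-9) = (-1212.8, -2006, 5746).
So ∂z/∂E = −n_x/n_z = 0.21107 and ∂z/∂N = −n_y/n_z = 0.34911.
Gradient magnitude |∇z| = √(a² + b²) = √(0.04455 + 0.12188) = 0.40796.
True dip = arctan(0.40796) = 22.2°, dipping toward SSW (azimuth ≈ 211°).

22.2°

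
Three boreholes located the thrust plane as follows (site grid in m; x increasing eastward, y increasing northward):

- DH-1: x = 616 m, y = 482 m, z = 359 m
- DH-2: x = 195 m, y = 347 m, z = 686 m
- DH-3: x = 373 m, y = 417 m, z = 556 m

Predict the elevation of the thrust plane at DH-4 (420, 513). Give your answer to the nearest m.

Let the plane be z = a·x + b·y + c.
DH-2−DH-1: −421a − 135b = 327;  DH-3−DH-1: −243a − 65b = 197.
Solving gives a = −0.98162, b = 0.63897.
Then c = 359 − a·616 − b·482 = 655.69.
At (420, 513): z = −412.3 + 327.8 + 655.69 = 571.2 m.

571 m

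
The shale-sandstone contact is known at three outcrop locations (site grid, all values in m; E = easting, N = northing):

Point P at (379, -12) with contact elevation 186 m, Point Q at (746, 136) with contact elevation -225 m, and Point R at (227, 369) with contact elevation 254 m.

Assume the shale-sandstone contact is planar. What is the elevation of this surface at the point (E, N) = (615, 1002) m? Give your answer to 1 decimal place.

Two edge vectors: Point P→Point Q = (367, 148, -411), Point P→Point R = (-152, 381, 68).
Normal n = (Point P→Point Q) × (Point P→Point R) = (166655, 37516, 162323).
So ∂z/∂E = −n_x/n_z = −1.026688 and ∂z/∂N = −n_y/n_z = −0.231119.
Intercept c from Point P: 186 + 389.11 − 2.77 = 572.34.
At (615, 1002): z = −631.4 − 231.6 + 572.34 = -290.7 m.

-290.7 m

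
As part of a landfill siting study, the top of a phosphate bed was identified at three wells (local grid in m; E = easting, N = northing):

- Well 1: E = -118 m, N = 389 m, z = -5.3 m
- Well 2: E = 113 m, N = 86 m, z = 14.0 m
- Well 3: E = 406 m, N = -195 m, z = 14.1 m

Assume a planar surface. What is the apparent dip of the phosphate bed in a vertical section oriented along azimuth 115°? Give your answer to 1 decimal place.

Let the plane be z = a·E + b·N + c.
Well 2−Well 1: 231a − 303b = 19.3;  Well 3−Well 1: 524a − 584b = 19.4.
Solving gives a = −0.22595, b = −0.23596.
Unit vector along 115° is (sin 115°, cos 115°) = (0.9063, -0.4226).
Slope in that direction = a·(0.9063) + b·(-0.4226) = −0.10506.
Apparent dip = arctan|0.10506| = 6.0° (true dip is 18.1°, so apparent ≤ true as expected).

6.0°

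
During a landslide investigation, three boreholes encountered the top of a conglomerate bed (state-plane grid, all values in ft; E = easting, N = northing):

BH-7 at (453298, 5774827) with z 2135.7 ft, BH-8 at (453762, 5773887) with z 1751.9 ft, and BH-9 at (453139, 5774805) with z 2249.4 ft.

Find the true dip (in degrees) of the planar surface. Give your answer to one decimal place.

Two edge vectors: BH-7→BH-8 = (464, -940, -383.8), BH-7→BH-9 = (-159, -22, 113.7).
Normal n = (BH-7→BH-8) × (BH-7→BH-9) = (-115321.6, 8267.4, -159668).
So ∂z/∂E = −n_x/n_z = −0.72226 and ∂z/∂N = −n_y/n_z = 0.05178.
Gradient magnitude |∇z| = √(a² + b²) = √(0.52166 + 0.00268) = 0.72411.
True dip = arctan(0.72411) = 35.9°, dipping toward E (azimuth ≈ 094°).

35.9°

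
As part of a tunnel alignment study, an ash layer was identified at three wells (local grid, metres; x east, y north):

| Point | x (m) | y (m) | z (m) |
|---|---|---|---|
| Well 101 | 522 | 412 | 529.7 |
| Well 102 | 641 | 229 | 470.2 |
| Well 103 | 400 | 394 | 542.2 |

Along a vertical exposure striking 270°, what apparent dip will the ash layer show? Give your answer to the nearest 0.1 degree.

Two edge vectors: Well 101→Well 102 = (119, -183, -59.5), Well 101→Well 103 = (-122, -18, 12.5).
Normal n = (Well 101→Well 102) × (Well 101→Well 103) = (-3358.5, 5771.5, -24468).
So ∂z/∂x = −n_x/n_z = −0.13726 and ∂z/∂y = −n_y/n_z = 0.23588.
Unit vector along 270° is (sin 270°, cos 270°) = (-1.0000, -0.0000).
Slope in that direction = a·(-1.0000) + b·(-0.0000) = 0.13726.
Apparent dip = arctan|0.13726| = 7.8° (true dip is 15.3°, so apparent ≤ true as expected).

7.8°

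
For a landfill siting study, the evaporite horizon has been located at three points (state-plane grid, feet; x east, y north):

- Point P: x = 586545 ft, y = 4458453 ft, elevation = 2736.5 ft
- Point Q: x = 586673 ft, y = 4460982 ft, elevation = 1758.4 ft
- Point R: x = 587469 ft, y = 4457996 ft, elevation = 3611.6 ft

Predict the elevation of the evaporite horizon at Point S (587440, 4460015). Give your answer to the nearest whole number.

2734 ft

Let the plane be z = a·x + b·y + c.
Point Q−Point P: 128a + 2529b = −978.1;  Point R−Point P: 924a − 457b = 875.1.
Solving gives a = 0.73733649, b = −0.42407239.
Then c = 2736.5 − a·586545 − b·4458453 = 1460962.28.
At (587440, 4460015): z = 433140.9 − 1891369.2 + 1460962.28 = 2734.0 ft.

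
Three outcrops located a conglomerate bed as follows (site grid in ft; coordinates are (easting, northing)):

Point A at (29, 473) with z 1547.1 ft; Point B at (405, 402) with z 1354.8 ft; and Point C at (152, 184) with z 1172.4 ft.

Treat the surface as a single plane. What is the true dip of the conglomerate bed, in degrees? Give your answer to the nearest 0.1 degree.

50.4°

Two edge vectors: Point A→Point B = (376, -71, -192.3), Point A→Point C = (123, -289, -374.7).
Normal n = (Point A→Point B) × (Point A→Point C) = (-28971, 117234.3, -99931).
So ∂z/∂E = −n_x/n_z = −0.28991 and ∂z/∂N = −n_y/n_z = 1.17315.
Gradient magnitude |∇z| = √(a² + b²) = √(0.08405 + 1.37629) = 1.20844.
True dip = arctan(1.20844) = 50.4°, dipping toward SSE (azimuth ≈ 166°).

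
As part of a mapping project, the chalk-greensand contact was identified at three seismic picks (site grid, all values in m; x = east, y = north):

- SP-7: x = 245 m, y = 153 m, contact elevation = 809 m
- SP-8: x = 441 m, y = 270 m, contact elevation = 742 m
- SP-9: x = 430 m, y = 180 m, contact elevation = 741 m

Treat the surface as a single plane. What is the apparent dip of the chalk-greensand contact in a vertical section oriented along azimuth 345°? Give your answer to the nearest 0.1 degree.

Let the plane be z = a·x + b·y + c.
SP-8−SP-7: 196a + 117b = −67;  SP-9−SP-7: 185a + 27b = −68.
Solving gives a = −0.37589, b = 0.05705.
Unit vector along 345° is (sin 345°, cos 345°) = (-0.2588, 0.9659).
Slope in that direction = a·(-0.2588) + b·(0.9659) = 0.15240.
Apparent dip = arctan|0.15240| = 8.7° (true dip is 20.8°, so apparent ≤ true as expected).

8.7°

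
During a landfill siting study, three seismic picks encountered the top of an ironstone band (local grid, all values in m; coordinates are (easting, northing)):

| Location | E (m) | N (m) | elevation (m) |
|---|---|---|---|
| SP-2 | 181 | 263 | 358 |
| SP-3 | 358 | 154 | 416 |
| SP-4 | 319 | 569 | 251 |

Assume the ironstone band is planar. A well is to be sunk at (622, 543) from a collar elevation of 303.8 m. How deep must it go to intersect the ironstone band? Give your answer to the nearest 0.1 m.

16.0 m

Let the plane be z = a·E + b·N + c.
SP-3−SP-2: 177a − 109b = 58;  SP-4−SP-2: 138a + 306b = −107.
Solving gives a = 0.08793, b = −0.38933.
Then c = 358 − a·181 − b·263 = 444.48.
At (622, 543): z_contact = 54.69 − 211.40 + 444.48 = 287.76 m.
Depth below ground = 303.8 − 287.76 = 16.0 m.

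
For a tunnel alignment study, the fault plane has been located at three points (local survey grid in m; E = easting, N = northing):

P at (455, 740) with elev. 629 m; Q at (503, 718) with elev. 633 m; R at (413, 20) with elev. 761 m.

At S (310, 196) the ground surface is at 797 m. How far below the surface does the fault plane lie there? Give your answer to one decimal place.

68.2 m

Two edge vectors: P→Q = (48, -22, 4), P→R = (-42, -720, 132).
Normal n = (P→Q) × (P→R) = (-24, -6504, -35484).
So ∂z/∂E = −n_x/n_z = −0.00068 and ∂z/∂N = −n_y/n_z = −0.18329.
Intercept c from P: 629 + 0.31 + 135.64 = 764.95.
At (310, 196): z_contact = −0.21 − 35.93 + 764.95 = 728.81 m.
Depth below ground = 797 − 728.81 = 68.2 m.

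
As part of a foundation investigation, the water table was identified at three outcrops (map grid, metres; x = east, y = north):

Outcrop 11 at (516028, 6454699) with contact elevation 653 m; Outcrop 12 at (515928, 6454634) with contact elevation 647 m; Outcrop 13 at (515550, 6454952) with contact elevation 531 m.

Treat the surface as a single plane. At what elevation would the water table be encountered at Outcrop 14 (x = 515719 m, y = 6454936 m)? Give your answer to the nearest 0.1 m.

562.0 m

Two edge vectors: Outcrop 11→Outcrop 12 = (-100, -65, -6), Outcrop 11→Outcrop 13 = (-478, 253, -122).
Normal n = (Outcrop 11→Outcrop 12) × (Outcrop 11→Outcrop 13) = (9448, -9332, -56370).
So ∂z/∂x = −n_x/n_z = 0.167606883 and ∂z/∂y = −n_y/n_z = −0.165549051.
Intercept c from Outcrop 11: 653 − 86489.84 + 1068569.29 = 982732.45.
At (515719, 6454936): z = 86438.1 − 1068608.5 + 982732.45 = 562.0 m.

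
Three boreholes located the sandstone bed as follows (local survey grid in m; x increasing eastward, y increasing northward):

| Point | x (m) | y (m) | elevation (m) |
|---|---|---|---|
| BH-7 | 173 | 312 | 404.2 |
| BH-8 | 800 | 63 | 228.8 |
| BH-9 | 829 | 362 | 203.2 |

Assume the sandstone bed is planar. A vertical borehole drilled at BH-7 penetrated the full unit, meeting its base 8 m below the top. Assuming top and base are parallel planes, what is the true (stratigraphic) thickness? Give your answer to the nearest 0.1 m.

7.6 m

Let the plane be z = a·x + b·y + c.
BH-8−BH-7: 627a − 249b = −175.4;  BH-9−BH-7: 656a + 50b = −201.
Solving gives a = −0.30211, b = −0.05632.
|∇z| = √(a²+b²) = 0.30731, so dip δ = arctan(0.30731) = 17.08°.
True thickness = vertical thickness × cos δ = 8 × cos 17.08° = 7.6 m.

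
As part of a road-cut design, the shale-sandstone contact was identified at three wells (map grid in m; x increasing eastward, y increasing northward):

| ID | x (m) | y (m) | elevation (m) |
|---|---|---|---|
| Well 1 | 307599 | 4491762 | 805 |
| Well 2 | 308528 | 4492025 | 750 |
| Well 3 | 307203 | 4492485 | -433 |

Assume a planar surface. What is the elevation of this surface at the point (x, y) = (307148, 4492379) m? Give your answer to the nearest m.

Two edge vectors: Well 1→Well 2 = (929, 263, -55), Well 1→Well 3 = (-396, 723, -1238).
Normal n = (Well 1→Well 2) × (Well 1→Well 3) = (-285829, 1171882, 775815).
So ∂z/∂x = −n_x/n_z = 0.36842417 and ∂z/∂y = −n_y/n_z = −1.51051733.
Intercept c from Well 1: 805 − 113326.91 + 6784884.33 = 6672362.42.
At (307148, 4492379): z = 113160.7 − 6785816.3 + 6672362.42 = -293.1 m.

-293 m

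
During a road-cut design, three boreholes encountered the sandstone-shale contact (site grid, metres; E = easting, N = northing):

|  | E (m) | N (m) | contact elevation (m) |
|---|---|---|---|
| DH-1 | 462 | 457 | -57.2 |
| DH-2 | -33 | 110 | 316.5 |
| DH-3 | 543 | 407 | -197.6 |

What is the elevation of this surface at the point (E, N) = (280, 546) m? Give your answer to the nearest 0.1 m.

240.9 m

Let the plane be z = a·E + b·N + c.
DH-2−DH-1: −495a − 347b = 373.7;  DH-3−DH-1: 81a − 50b = −140.4.
Solving gives a = −1.27521, b = 0.74216.
Then c = -57.2 − a·462 − b·457 = 192.78.
At (280, 546): z = −357.1 + 405.2 + 192.78 = 240.9 m.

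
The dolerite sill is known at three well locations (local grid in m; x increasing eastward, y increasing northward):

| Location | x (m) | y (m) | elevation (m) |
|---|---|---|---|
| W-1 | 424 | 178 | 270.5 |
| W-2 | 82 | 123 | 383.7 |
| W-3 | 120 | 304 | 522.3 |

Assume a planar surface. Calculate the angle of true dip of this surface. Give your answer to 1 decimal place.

Two edge vectors: W-1→W-2 = (-342, -55, 113.2), W-1→W-3 = (-304, 126, 251.8).
Normal n = (W-1→W-2) × (W-1→W-3) = (-28112.2, 51702.8, -59812).
So ∂z/∂x = −n_x/n_z = −0.47001 and ∂z/∂y = −n_y/n_z = 0.86442.
Gradient magnitude |∇z| = √(a² + b²) = √(0.22091 + 0.74723) = 0.98394.
True dip = arctan(0.98394) = 44.5°, dipping toward SSE (azimuth ≈ 151°).

44.5°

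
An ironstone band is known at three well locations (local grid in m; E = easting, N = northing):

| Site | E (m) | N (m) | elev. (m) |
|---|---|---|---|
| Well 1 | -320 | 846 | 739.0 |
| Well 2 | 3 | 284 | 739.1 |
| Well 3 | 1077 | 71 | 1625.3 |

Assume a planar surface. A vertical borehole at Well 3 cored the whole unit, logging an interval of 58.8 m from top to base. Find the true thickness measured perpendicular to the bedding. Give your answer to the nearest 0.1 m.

Two edge vectors: Well 1→Well 2 = (323, -562, 0.1), Well 1→Well 3 = (1397, -775, 886.3).
Normal n = (Well 1→Well 2) × (Well 1→Well 3) = (-498023.1, -286135.2, 534789).
So ∂z/∂E = −n_x/n_z = 0.93125 and ∂z/∂N = −n_y/n_z = 0.53504.
|∇z| = √(a²+b²) = 1.07401, so dip δ = arctan(1.07401) = 47.04°.
True thickness = vertical thickness × cos δ = 58.8 × cos 47.04° = 40.1 m.

40.1 m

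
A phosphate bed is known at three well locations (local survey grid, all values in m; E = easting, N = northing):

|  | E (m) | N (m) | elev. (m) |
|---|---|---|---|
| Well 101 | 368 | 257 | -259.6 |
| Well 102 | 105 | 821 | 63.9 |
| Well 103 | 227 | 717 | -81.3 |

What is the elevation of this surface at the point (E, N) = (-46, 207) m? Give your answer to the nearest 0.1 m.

Two edge vectors: Well 101→Well 102 = (-263, 564, 323.5), Well 101→Well 103 = (-141, 460, 178.3).
Normal n = (Well 101→Well 102) × (Well 101→Well 103) = (-48248.8, 1279.4, -41456).
So ∂z/∂E = −n_x/n_z = −1.16386 and ∂z/∂N = −n_y/n_z = 0.03086.
Intercept c from Well 101: -259.6 + 428.30 − 7.93 = 160.77.
At (-46, 207): z = 53.5 + 6.4 + 160.77 = 220.7 m.

220.7 m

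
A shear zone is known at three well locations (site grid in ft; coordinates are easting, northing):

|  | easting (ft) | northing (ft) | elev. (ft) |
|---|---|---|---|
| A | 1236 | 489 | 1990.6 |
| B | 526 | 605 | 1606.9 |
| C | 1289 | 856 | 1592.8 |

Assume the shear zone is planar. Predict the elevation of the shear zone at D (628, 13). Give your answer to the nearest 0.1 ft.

Let the plane be z = a·easting + b·northing + c.
B−A: −710a + 116b = −383.7;  C−A: 53a + 367b = −397.8.
Solving gives a = 0.354956, b = −1.135184.
Then c = 1990.6 − a·1236 − b·489 = 2106.98.
At (628, 13): z = 222.9 − 14.8 + 2106.98 = 2315.1 ft.

2315.1 ft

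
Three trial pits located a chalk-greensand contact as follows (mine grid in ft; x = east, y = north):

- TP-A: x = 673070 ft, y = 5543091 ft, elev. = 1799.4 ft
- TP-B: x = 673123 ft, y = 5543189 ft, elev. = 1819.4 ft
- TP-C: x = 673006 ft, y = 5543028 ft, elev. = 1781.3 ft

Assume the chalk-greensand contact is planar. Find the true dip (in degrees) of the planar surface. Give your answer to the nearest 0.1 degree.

Let the plane be z = a·x + b·y + c.
TP-B−TP-A: 53a + 98b = 20;  TP-C−TP-A: −64a − 63b = −18.1.
Solving gives a = 0.17518, b = 0.10934.
Gradient magnitude |∇z| = √(a² + b²) = √(0.03069 + 0.01196) = 0.20650.
True dip = arctan(0.20650) = 11.7°, dipping toward WSW (azimuth ≈ 238°).

11.7°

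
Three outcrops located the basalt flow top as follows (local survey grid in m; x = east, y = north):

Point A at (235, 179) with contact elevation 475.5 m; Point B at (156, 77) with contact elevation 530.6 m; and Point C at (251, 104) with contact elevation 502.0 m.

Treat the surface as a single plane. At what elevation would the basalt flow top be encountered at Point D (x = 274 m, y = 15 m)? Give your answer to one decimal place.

532.7 m

Two edge vectors: Point A→Point B = (-79, -102, 55.1), Point A→Point C = (16, -75, 26.5).
Normal n = (Point A→Point B) × (Point A→Point C) = (1429.5, 2975.1, 7557).
So ∂z/∂x = −n_x/n_z = −0.18916 and ∂z/∂y = −n_y/n_z = −0.39369.
Intercept c from Point A: 475.5 + 44.45 + 70.47 = 590.42.
At (274, 15): z = −51.8 − 5.9 + 590.42 = 532.7 m.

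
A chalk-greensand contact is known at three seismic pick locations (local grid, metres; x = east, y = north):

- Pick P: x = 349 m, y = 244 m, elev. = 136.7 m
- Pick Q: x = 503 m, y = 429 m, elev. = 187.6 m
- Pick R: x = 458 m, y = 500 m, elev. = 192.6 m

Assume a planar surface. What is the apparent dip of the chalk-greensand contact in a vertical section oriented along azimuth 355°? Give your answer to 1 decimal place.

8.3°

Two edge vectors: Pick P→Pick Q = (154, 185, 50.9), Pick P→Pick R = (109, 256, 55.9).
Normal n = (Pick P→Pick Q) × (Pick P→Pick R) = (-2688.9, -3060.5, 19259).
So ∂z/∂x = −n_x/n_z = 0.13962 and ∂z/∂y = −n_y/n_z = 0.15891.
Unit vector along 355° is (sin 355°, cos 355°) = (-0.0872, 0.9962).
Slope in that direction = a·(-0.0872) + b·(0.9962) = 0.14614.
Apparent dip = arctan|0.14614| = 8.3° (true dip is 11.9°, so apparent ≤ true as expected).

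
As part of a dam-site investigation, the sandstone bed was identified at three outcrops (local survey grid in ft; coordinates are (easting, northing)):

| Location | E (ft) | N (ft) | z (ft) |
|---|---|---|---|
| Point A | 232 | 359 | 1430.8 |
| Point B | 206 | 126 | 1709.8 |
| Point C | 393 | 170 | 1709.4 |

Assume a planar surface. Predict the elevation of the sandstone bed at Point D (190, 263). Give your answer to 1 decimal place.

Two edge vectors: Point A→Point B = (-26, -233, 279), Point A→Point C = (161, -189, 278.6).
Normal n = (Point A→Point B) × (Point A→Point C) = (-12182.8, 52162.6, 42427).
So ∂z/∂E = −n_x/n_z = 0.28715 and ∂z/∂N = −n_y/n_z = −1.22947.
Intercept c from Point A: 1430.8 − 66.62 + 441.38 = 1805.56.
At (190, 263): z = 54.6 − 323.3 + 1805.56 = 1536.8 ft.

1536.8 ft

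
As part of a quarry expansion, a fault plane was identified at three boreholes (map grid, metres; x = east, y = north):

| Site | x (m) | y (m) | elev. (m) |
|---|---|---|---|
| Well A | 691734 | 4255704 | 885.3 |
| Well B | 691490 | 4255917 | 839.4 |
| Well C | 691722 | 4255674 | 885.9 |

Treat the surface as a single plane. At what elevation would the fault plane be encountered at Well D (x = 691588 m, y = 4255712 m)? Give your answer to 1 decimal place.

Let the plane be z = a·x + b·y + c.
Well B−Well A: −244a + 213b = −45.9;  Well C−Well A: −12a − 30b = 0.6.
Solving gives a = 0.126488457, b = −0.070595383.
Then c = 885.3 − a·691734 − b·4255704 = 213821.99.
At (691588, 4255712): z = 87477.9 − 300433.6 + 213821.99 = 866.3 m.

866.3 m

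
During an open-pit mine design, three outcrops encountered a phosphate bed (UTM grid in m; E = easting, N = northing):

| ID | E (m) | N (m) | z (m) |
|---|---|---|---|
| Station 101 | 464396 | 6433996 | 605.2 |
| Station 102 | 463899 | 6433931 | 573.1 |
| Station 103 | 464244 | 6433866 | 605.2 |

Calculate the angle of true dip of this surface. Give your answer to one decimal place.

Two edge vectors: Station 101→Station 102 = (-497, -65, -32.1), Station 101→Station 103 = (-152, -130, 0).
Normal n = (Station 101→Station 102) × (Station 101→Station 103) = (-4173, 4879.2, 54730).
So ∂z/∂E = −n_x/n_z = 0.07625 and ∂z/∂N = −n_y/n_z = −0.08915.
Gradient magnitude |∇z| = √(a² + b²) = √(0.00581 + 0.00795) = 0.11731.
True dip = arctan(0.11731) = 6.7°, dipping toward NW (azimuth ≈ 319°).

6.7°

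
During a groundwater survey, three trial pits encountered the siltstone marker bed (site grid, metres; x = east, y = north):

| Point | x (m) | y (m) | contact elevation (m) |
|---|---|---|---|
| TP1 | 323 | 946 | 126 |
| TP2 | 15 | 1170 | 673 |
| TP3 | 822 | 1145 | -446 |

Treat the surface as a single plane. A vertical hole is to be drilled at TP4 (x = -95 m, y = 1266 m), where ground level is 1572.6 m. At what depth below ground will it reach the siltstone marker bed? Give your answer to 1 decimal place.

Two edge vectors: TP1→TP2 = (-308, 224, 547), TP1→TP3 = (499, 199, -572).
Normal n = (TP1→TP2) × (TP1→TP3) = (-236981, 96777, -173068).
So ∂z/∂x = −n_x/n_z = −1.369294 and ∂z/∂y = −n_y/n_z = 0.559185.
Intercept c from TP1: 126 + 442.28 − 528.99 = 39.29.
At (-95, 1266): z_contact = 130.08 + 707.93 + 39.29 = 877.30 m.
Depth below ground = 1572.6 − 877.30 = 695.3 m.

695.3 m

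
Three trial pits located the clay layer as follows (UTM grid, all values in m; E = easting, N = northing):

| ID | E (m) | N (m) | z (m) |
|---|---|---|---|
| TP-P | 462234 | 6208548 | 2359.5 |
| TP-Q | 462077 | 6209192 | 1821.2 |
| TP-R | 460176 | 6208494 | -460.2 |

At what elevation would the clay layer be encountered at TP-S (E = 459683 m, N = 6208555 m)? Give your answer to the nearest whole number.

Let the plane be z = a·E + b·N + c.
TP-Q−TP-P: −157a + 644b = −538.3;  TP-R−TP-P: −2058a − 54b = −2819.7.
Solving gives a = 1.38320101, b = −0.49866062.
Then c = 2359.5 − a·462234 − b·6208548 = 2458955.38.
At (459683, 6208555): z = 635834.0 − 3095961.9 + 2458955.38 = -1172.5 m.

-1173 m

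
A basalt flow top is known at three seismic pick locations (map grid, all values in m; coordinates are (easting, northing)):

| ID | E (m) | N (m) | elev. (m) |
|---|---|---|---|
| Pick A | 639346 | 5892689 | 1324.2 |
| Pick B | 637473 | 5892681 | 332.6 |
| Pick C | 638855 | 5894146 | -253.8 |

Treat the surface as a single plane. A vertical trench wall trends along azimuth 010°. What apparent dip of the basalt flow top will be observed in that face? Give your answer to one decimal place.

Two edge vectors: Pick A→Pick B = (-1873, -8, -991.6), Pick A→Pick C = (-491, 1457, -1578).
Normal n = (Pick A→Pick B) × (Pick A→Pick C) = (1457385.2, -2468718.4, -2732889).
So ∂z/∂E = −n_x/n_z = 0.53328 and ∂z/∂N = −n_y/n_z = −0.90334.
Unit vector along 010° is (sin 10°, cos 10°) = (0.1736, 0.9848).
Slope in that direction = a·(0.1736) + b·(0.9848) = −0.79701.
Apparent dip = arctan|0.79701| = 38.6° (true dip is 46.4°, so apparent ≤ true as expected).

38.6°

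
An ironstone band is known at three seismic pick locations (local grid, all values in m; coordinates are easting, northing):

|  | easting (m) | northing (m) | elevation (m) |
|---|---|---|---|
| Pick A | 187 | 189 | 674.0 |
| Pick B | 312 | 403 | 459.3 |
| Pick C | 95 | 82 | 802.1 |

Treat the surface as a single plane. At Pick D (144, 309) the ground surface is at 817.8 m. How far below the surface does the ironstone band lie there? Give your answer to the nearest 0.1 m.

184.6 m

Let the plane be z = a·easting + b·northing + c.
Pick B−Pick A: 125a + 214b = −214.7;  Pick C−Pick A: −92a − 107b = 128.1.
Solving gives a = −0.70339, b = −0.59241.
Then c = 674 − a·187 − b·189 = 917.50.
At (144, 309): z_contact = −101.29 − 183.06 + 917.50 = 633.16 m.
Depth below ground = 817.8 − 633.16 = 184.6 m.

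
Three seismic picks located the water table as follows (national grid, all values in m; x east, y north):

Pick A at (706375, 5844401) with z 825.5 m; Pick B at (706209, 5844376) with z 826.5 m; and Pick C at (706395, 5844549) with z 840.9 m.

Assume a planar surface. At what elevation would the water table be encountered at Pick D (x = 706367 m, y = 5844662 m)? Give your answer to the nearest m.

Two edge vectors: Pick A→Pick B = (-166, -25, 1), Pick A→Pick C = (20, 148, 15.4).
Normal n = (Pick A→Pick B) × (Pick A→Pick C) = (-533, 2576.4, -24068).
So ∂z/∂x = −n_x/n_z = −0.02214559 and ∂z/∂y = −n_y/n_z = 0.10704670.
Intercept c from Pick A: 825.5 + 15643.09 − 625623.85 = −609155.26.
At (706367, 5844662): z = −15642.9 + 625651.8 − 609155.26 = 853.6 m.

854 m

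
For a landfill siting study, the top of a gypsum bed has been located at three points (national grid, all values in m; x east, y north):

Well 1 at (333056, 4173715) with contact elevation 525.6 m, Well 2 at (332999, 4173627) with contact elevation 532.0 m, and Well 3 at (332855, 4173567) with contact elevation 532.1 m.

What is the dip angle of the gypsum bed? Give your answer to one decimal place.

6.1°

Let the plane be z = a·x + b·y + c.
Well 2−Well 1: −57a − 88b = 6.4;  Well 3−Well 1: −201a − 148b = 6.5.
Solving gives a = 0.04055, b = −0.09899.
Gradient magnitude |∇z| = √(a² + b²) = √(0.00164 + 0.00980) = 0.10698.
True dip = arctan(0.10698) = 6.1°, dipping toward NNW (azimuth ≈ 338°).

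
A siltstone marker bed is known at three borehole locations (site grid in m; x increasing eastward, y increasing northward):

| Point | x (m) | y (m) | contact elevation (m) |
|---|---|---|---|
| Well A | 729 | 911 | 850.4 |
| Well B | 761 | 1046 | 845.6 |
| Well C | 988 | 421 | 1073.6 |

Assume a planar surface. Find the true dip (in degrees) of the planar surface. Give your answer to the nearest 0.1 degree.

Two edge vectors: Well A→Well B = (32, 135, -4.8), Well A→Well C = (259, -490, 223.2).
Normal n = (Well A→Well B) × (Well A→Well C) = (27780, -8385.6, -50645).
So ∂z/∂x = −n_x/n_z = 0.54852 and ∂z/∂y = −n_y/n_z = −0.16558.
Gradient magnitude |∇z| = √(a² + b²) = √(0.30088 + 0.02742) = 0.57297.
True dip = arctan(0.57297) = 29.8°, dipping toward WNW (azimuth ≈ 287°).

29.8°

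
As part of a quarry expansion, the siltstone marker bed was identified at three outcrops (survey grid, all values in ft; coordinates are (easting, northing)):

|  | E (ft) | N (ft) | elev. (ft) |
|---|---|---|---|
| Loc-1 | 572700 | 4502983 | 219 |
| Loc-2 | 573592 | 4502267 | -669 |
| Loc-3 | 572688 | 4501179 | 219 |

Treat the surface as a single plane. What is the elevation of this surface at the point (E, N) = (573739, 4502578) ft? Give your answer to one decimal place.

-812.5 ft

Let the plane be z = a·E + b·N + c.
Loc-2−Loc-1: 892a − 716b = −888;  Loc-3−Loc-1: −12a − 1804b = 0.
Solving gives a = −0.990228464, b = 0.006586886.
Then c = 219 − a·572700 − b·4502983 = 537662.21.
At (573739, 4502578): z = −568132.7 + 29658.0 + 537662.21 = -812.5 ft.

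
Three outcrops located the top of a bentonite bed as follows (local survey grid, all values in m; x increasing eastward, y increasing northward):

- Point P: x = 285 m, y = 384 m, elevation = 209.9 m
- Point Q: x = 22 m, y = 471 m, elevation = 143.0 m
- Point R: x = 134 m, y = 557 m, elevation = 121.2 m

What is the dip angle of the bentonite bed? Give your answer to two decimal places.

Let the plane be z = a·x + b·y + c.
Point Q−Point P: −263a + 87b = −66.9;  Point R−Point P: −151a + 173b = −88.7.
Solving gives a = 0.11918, b = −0.40870.
Gradient magnitude |∇z| = √(a² + b²) = √(0.01420 + 0.16703) = 0.42572.
True dip = arctan(0.42572) = 23.06°, dipping toward NNW (azimuth ≈ 344°).

23.06°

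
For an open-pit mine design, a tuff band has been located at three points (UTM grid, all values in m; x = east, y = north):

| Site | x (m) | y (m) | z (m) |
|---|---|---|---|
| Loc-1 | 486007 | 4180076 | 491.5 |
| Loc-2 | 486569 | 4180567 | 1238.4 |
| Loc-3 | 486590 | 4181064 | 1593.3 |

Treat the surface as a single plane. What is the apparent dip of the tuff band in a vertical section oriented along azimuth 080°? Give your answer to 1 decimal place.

40.0°

Let the plane be z = a·x + b·y + c.
Loc-2−Loc-1: 562a + 491b = 746.9;  Loc-3−Loc-1: 583a + 988b = 1101.8.
Solving gives a = 0.73216, b = 0.68315.
Unit vector along 080° is (sin 80°, cos 80°) = (0.9848, 0.1736).
Slope in that direction = a·(0.9848) + b·(0.1736) = 0.83966.
Apparent dip = arctan|0.83966| = 40.0° (true dip is 45.0°, so apparent ≤ true as expected).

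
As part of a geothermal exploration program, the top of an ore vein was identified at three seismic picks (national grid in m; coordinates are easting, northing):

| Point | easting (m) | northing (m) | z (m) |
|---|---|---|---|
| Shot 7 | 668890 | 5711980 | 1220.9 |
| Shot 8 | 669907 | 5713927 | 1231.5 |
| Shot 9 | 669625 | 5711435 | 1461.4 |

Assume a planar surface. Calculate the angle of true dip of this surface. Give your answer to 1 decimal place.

Let the plane be z = a·easting + b·northing + c.
Shot 8−Shot 7: 1017a + 1947b = 10.6;  Shot 9−Shot 7: 735a − 545b = 240.5.
Solving gives a = 0.23877, b = −0.11927.
Gradient magnitude |∇z| = √(a² + b²) = √(0.05701 + 0.01423) = 0.26690.
True dip = arctan(0.26690) = 14.9°, dipping toward WNW (azimuth ≈ 297°).

14.9°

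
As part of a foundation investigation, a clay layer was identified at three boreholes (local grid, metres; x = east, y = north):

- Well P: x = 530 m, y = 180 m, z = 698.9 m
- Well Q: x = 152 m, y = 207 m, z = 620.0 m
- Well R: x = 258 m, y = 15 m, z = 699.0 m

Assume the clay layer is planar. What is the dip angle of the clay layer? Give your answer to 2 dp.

Let the plane be z = a·x + b·y + c.
Well Q−Well P: −378a + 27b = −78.9;  Well R−Well P: −272a − 165b = 0.1.
Solving gives a = 0.18670, b = −0.30838.
Gradient magnitude |∇z| = √(a² + b²) = √(0.03486 + 0.09510) = 0.36050.
True dip = arctan(0.36050) = 19.82°, dipping toward NNW (azimuth ≈ 329°).

19.82°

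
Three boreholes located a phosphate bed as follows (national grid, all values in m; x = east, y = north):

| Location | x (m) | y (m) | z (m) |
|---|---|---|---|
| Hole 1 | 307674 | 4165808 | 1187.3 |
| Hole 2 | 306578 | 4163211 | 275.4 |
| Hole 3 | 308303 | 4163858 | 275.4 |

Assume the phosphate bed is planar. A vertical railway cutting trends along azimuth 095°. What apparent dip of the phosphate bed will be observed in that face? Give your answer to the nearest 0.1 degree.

10.9°

Let the plane be z = a·x + b·y + c.
Hole 2−Hole 1: −1096a − 2597b = −911.9;  Hole 3−Hole 1: 629a − 1950b = −911.9.
Solving gives a = −0.15647, b = 0.41717.
Unit vector along 095° is (sin 95°, cos 95°) = (0.9962, -0.0872).
Slope in that direction = a·(0.9962) + b·(-0.0872) = −0.19223.
Apparent dip = arctan|0.19223| = 10.9° (true dip is 24.0°, so apparent ≤ true as expected).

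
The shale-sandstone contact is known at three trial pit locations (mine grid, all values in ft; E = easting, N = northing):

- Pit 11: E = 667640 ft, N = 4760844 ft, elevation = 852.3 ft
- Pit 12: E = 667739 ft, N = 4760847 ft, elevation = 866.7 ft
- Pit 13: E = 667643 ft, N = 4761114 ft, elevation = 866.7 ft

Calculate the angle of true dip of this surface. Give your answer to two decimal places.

8.69°

Let the plane be z = a·E + b·N + c.
Pit 12−Pit 11: 99a + 3b = 14.4;  Pit 13−Pit 11: 3a + 270b = 14.4.
Solving gives a = 0.14389, b = 0.05173.
Gradient magnitude |∇z| = √(a² + b²) = √(0.02070 + 0.00268) = 0.15290.
True dip = arctan(0.15290) = 8.69°, dipping toward WSW (azimuth ≈ 250°).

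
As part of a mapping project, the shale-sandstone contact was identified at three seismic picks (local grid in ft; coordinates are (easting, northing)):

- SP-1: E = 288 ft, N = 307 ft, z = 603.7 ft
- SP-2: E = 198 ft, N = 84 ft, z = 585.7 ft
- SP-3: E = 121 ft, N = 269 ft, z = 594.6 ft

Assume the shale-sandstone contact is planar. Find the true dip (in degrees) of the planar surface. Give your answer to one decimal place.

Let the plane be z = a·E + b·N + c.
SP-2−SP-1: −90a − 223b = −18;  SP-3−SP-1: −167a − 38b = −9.1.
Solving gives a = 0.03978, b = 0.06466.
Gradient magnitude |∇z| = √(a² + b²) = √(0.00158 + 0.00418) = 0.07592.
True dip = arctan(0.07592) = 4.3°, dipping toward SSW (azimuth ≈ 212°).

4.3°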